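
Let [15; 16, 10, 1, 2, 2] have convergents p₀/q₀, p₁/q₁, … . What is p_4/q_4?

Using pₖ = aₖpₖ₋₁ + pₖ₋₂, qₖ = aₖqₖ₋₁ + qₖ₋₂ (with p₋₁=1, p₋₂=0, q₋₁=0, q₋₂=1):
  k=0: a=15, p=15, q=1
  k=1: a=16, p=241, q=16
  k=2: a=10, p=2425, q=161
  k=3: a=1, p=2666, q=177
  k=4: a=2, p=7757, q=515

7757/515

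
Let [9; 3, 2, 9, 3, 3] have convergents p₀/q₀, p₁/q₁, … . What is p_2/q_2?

65/7

Using pₖ = aₖpₖ₋₁ + pₖ₋₂, qₖ = aₖqₖ₋₁ + qₖ₋₂ (with p₋₁=1, p₋₂=0, q₋₁=0, q₋₂=1):
  k=0: a=9, p=9, q=1
  k=1: a=3, p=28, q=3
  k=2: a=2, p=65, q=7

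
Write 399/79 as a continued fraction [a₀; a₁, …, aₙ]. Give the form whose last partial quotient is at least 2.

399 = 5×79 + 4
79 = 19×4 + 3
4 = 1×3 + 1
3 = 3×1 + 0  (stop)
So 399/79 = [5; 19, 1, 3].

[5; 19, 1, 3]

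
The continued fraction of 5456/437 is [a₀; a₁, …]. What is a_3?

3

5456 = 12·437 + 212   →  a_0 = 12
437 = 2·212 + 13   →  a_1 = 2
212 = 16·13 + 4   →  a_2 = 16
13 = 3·4 + 1   →  a_3 = 3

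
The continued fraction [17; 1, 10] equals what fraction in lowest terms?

Using pₖ = aₖpₖ₋₁ + pₖ₋₂ and qₖ = aₖqₖ₋₁ + qₖ₋₂:
  k=0: a=17, p=17, q=1
  k=1: a=1, p=18, q=1
  k=2: a=10, p=197, q=11

197/11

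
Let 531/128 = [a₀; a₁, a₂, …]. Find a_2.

1

531 = 4·128 + 19   →  a_0 = 4
128 = 6·19 + 14   →  a_1 = 6
19 = 1·14 + 5   →  a_2 = 1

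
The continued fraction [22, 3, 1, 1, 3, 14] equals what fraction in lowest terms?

7954/357

Fold from the inside: start with 14/1.
  3 + 1/14 = 43/14
  1 + 14/43 = 57/43
  1 + 43/57 = 100/57
  3 + 57/100 = 357/100
  22 + 100/357 = 7954/357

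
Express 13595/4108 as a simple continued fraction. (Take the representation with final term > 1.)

[3; 3, 4, 3, 4, 7, 3]

13595 = 3*4108 + 1271
4108 = 3*1271 + 295
1271 = 4*295 + 91
295 = 3*91 + 22
91 = 4*22 + 3
22 = 7*3 + 1
3 = 3*1 + 0  (stop)
So 13595/4108 = [3; 3, 4, 3, 4, 7, 3].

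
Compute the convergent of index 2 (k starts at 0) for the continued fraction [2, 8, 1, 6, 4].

19/9

Using pₖ = aₖpₖ₋₁ + pₖ₋₂, qₖ = aₖqₖ₋₁ + qₖ₋₂ (with p₋₁=1, p₋₂=0, q₋₁=0, q₋₂=1):
  k=0: a=2, p=2, q=1
  k=1: a=8, p=17, q=8
  k=2: a=1, p=19, q=9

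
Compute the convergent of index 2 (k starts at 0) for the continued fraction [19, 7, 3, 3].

Using pₖ = aₖpₖ₋₁ + pₖ₋₂, qₖ = aₖqₖ₋₁ + qₖ₋₂ (with p₋₁=1, p₋₂=0, q₋₁=0, q₋₂=1):
  k=0: a=19, p=19, q=1
  k=1: a=7, p=134, q=7
  k=2: a=3, p=421, q=22

421/22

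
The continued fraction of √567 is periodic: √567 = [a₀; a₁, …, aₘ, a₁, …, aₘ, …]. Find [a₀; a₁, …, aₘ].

[23; 1, 4, 3, 4, 1, 46]

a₀ = ⌊√567⌋ = 23.
With m₀=0, d₀=1 and mₖ₊₁ = dₖaₖ − mₖ, dₖ₊₁ = (n − mₖ₊₁²)/dₖ, aₖ₊₁ = ⌊(a₀+mₖ₊₁)/dₖ₊₁⌋:
  k=1: m=23, d=38, a=1
  k=2: m=15, d=9, a=4
  k=3: m=21, d=14, a=3
  k=4: m=21, d=9, a=4
  k=5: m=15, d=38, a=1
  k=6: m=23, d=1, a=46
d=1 and a=2a₀=46 at k=6, so the next step gives (m, d) = (23, 38) again — its k=1 value — and the period has length 6.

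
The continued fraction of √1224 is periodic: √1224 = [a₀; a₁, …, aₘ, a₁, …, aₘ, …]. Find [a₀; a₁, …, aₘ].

[34; 1, 68]

a₀ = ⌊√1224⌋ = 34.
With m₀=0, d₀=1 and mₖ₊₁ = dₖaₖ − mₖ, dₖ₊₁ = (n − mₖ₊₁²)/dₖ, aₖ₊₁ = ⌊(a₀+mₖ₊₁)/dₖ₊₁⌋:
  k=1: m=34, d=68, a=1
  k=2: m=34, d=1, a=68
d=1 and a=2a₀=68 at k=2, so the next step gives (m, d) = (34, 68) again — its k=1 value — and the period has length 2.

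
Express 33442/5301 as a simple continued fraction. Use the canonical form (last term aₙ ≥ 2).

[6; 3, 4, 6, 7, 9]

33442 = 6×5301 + 1636
5301 = 3×1636 + 393
1636 = 4×393 + 64
393 = 6×64 + 9
64 = 7×9 + 1
9 = 9×1 + 0  (stop)
So 33442/5301 = [6; 3, 4, 6, 7, 9].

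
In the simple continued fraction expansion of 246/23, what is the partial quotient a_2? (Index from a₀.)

2

246 = 10·23 + 16   →  a_0 = 10
23 = 1·16 + 7   →  a_1 = 1
16 = 2·7 + 2   →  a_2 = 2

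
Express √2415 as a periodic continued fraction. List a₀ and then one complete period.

a₀ = ⌊√2415⌋ = 49.
With m₀=0, d₀=1 and mₖ₊₁ = dₖaₖ − mₖ, dₖ₊₁ = (n − mₖ₊₁²)/dₖ, aₖ₊₁ = ⌊(a₀+mₖ₊₁)/dₖ₊₁⌋:
  k=1: m=49, d=14, a=7
  k=2: m=49, d=1, a=98
d=1 and a=2a₀=98 at k=2, so the next step gives (m, d) = (49, 14) again — its k=1 value — and the period has length 2.

[49; 7, 98]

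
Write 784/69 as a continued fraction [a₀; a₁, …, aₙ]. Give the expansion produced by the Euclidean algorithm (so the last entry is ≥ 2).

784 = 11·69 + 25
69 = 2·25 + 19
25 = 1·19 + 6
19 = 3·6 + 1
6 = 6·1 + 0  (stop)
So 784/69 = [11; 2, 1, 3, 6].

[11; 2, 1, 3, 6]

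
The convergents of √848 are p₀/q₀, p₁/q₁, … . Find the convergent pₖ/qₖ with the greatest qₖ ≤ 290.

√848 = [29; 8, 3, 3, 3, 8, 58, …] (period length 6).
Convergents:
  p_0/q_0 = 29/1
  p_1/q_1 = 233/8
  p_2/q_2 = 728/25
  p_3/q_3 = 2417/83
  p_4/q_4 = 7979/274
  p_5/q_5 = 66249/2275
q_4 = 274 ≤ 290 < 2275 = q_5, so the answer is 7979/274.

7979/274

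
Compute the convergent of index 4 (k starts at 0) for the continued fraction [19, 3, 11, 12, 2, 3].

16541/856

Using pₖ = aₖpₖ₋₁ + pₖ₋₂, qₖ = aₖqₖ₋₁ + qₖ₋₂ (with p₋₁=1, p₋₂=0, q₋₁=0, q₋₂=1):
  k=0: a=19, p=19, q=1
  k=1: a=3, p=58, q=3
  k=2: a=11, p=657, q=34
  k=3: a=12, p=7942, q=411
  k=4: a=2, p=16541, q=856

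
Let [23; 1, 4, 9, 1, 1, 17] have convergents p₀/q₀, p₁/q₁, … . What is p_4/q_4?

Using pₖ = aₖpₖ₋₁ + pₖ₋₂, qₖ = aₖqₖ₋₁ + qₖ₋₂ (with p₋₁=1, p₋₂=0, q₋₁=0, q₋₂=1):
  k=0: a=23, p=23, q=1
  k=1: a=1, p=24, q=1
  k=2: a=4, p=119, q=5
  k=3: a=9, p=1095, q=46
  k=4: a=1, p=1214, q=51

1214/51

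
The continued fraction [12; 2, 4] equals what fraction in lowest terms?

112/9

Fold from the inside: start with 4/1.
  2 + 1/4 = 9/4
  12 + 4/9 = 112/9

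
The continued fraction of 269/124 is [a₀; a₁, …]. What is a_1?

5

269 = 2·124 + 21   →  a_0 = 2
124 = 5·21 + 19   →  a_1 = 5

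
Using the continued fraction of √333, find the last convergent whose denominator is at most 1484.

√333 = [18; 4, 36, …] (period length 2).
Convergents:
  p_0/q_0 = 18/1
  p_1/q_1 = 73/4
  p_2/q_2 = 2646/145
  p_3/q_3 = 10657/584
  p_4/q_4 = 386298/21169
q_3 = 584 ≤ 1484 < 21169 = q_4, so the answer is 10657/584.

10657/584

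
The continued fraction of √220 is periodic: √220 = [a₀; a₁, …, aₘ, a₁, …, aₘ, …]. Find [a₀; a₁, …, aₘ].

a₀ = ⌊√220⌋ = 14.
With m₀=0, d₀=1 and mₖ₊₁ = dₖaₖ − mₖ, dₖ₊₁ = (n − mₖ₊₁²)/dₖ, aₖ₊₁ = ⌊(a₀+mₖ₊₁)/dₖ₊₁⌋:
  k=1: m=14, d=24, a=1
  k=2: m=10, d=5, a=4
  k=3: m=10, d=24, a=1
  k=4: m=14, d=1, a=28
d=1 and a=2a₀=28 at k=4, so the next step gives (m, d) = (14, 24) again — its k=1 value — and the period has length 4.

[14; 1, 4, 1, 28]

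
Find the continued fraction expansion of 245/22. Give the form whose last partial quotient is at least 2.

[11; 7, 3]

245 = 11·22 + 3
22 = 7·3 + 1
3 = 3·1 + 0  (stop)
So 245/22 = [11; 7, 3].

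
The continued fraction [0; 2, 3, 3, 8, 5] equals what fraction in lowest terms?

425/978

Using pₖ = aₖpₖ₋₁ + pₖ₋₂ and qₖ = aₖqₖ₋₁ + qₖ₋₂:
  k=0: a=0, p=0, q=1
  k=1: a=2, p=1, q=2
  k=2: a=3, p=3, q=7
  k=3: a=3, p=10, q=23
  k=4: a=8, p=83, q=191
  k=5: a=5, p=425, q=978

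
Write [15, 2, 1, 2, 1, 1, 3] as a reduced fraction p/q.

1045/68

Fold from the inside: start with 3/1.
  1 + 1/3 = 4/3
  1 + 3/4 = 7/4
  2 + 4/7 = 18/7
  1 + 7/18 = 25/18
  2 + 18/25 = 68/25
  15 + 25/68 = 1045/68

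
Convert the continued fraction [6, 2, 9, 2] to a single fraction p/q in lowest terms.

Using pₖ = aₖpₖ₋₁ + pₖ₋₂ and qₖ = aₖqₖ₋₁ + qₖ₋₂:
  k=0: a=6, p=6, q=1
  k=1: a=2, p=13, q=2
  k=2: a=9, p=123, q=19
  k=3: a=2, p=259, q=40

259/40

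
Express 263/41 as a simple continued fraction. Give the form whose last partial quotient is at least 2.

[6; 2, 2, 2, 3]

263 = 6×41 + 17
41 = 2×17 + 7
17 = 2×7 + 3
7 = 2×3 + 1
3 = 3×1 + 0  (stop)
So 263/41 = [6; 2, 2, 2, 3].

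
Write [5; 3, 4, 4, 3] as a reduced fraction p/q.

945/178

Using pₖ = aₖpₖ₋₁ + pₖ₋₂ and qₖ = aₖqₖ₋₁ + qₖ₋₂:
  k=0: a=5, p=5, q=1
  k=1: a=3, p=16, q=3
  k=2: a=4, p=69, q=13
  k=3: a=4, p=292, q=55
  k=4: a=3, p=945, q=178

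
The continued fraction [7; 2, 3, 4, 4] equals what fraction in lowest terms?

944/127

Fold from the inside: start with 4/1.
  4 + 1/4 = 17/4
  3 + 4/17 = 55/17
  2 + 17/55 = 127/55
  7 + 55/127 = 944/127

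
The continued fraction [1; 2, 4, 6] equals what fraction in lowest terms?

Fold from the inside: start with 6/1.
  4 + 1/6 = 25/6
  2 + 6/25 = 56/25
  1 + 25/56 = 81/56

81/56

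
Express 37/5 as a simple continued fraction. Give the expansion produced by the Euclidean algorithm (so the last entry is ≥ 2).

[7; 2, 2]

37 = 7·5 + 2
5 = 2·2 + 1
2 = 2·1 + 0  (stop)
So 37/5 = [7; 2, 2].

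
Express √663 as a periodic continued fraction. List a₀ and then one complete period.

a₀ = ⌊√663⌋ = 25.
With m₀=0, d₀=1 and mₖ₊₁ = dₖaₖ − mₖ, dₖ₊₁ = (n − mₖ₊₁²)/dₖ, aₖ₊₁ = ⌊(a₀+mₖ₊₁)/dₖ₊₁⌋:
  k=1: m=25, d=38, a=1
  k=2: m=13, d=13, a=2
  k=3: m=13, d=38, a=1
  k=4: m=25, d=1, a=50
d=1 and a=2a₀=50 at k=4, so the next step gives (m, d) = (25, 38) again — its k=1 value — and the period has length 4.

[25; 1, 2, 1, 50]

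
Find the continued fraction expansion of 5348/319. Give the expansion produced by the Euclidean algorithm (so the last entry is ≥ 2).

5348 = 16×319 + 244
319 = 1×244 + 75
244 = 3×75 + 19
75 = 3×19 + 18
19 = 1×18 + 1
18 = 18×1 + 0  (stop)
So 5348/319 = [16; 1, 3, 3, 1, 18].

[16; 1, 3, 3, 1, 18]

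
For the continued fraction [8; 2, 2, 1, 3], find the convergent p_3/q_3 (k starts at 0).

Using pₖ = aₖpₖ₋₁ + pₖ₋₂, qₖ = aₖqₖ₋₁ + qₖ₋₂ (with p₋₁=1, p₋₂=0, q₋₁=0, q₋₂=1):
  k=0: a=8, p=8, q=1
  k=1: a=2, p=17, q=2
  k=2: a=2, p=42, q=5
  k=3: a=1, p=59, q=7

59/7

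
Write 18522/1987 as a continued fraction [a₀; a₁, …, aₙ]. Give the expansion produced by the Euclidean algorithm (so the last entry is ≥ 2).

[9; 3, 9, 7, 1, 3, 2]

18522 = 9·1987 + 639
1987 = 3·639 + 70
639 = 9·70 + 9
70 = 7·9 + 7
9 = 1·7 + 2
7 = 3·2 + 1
2 = 2·1 + 0  (stop)
So 18522/1987 = [9; 3, 9, 7, 1, 3, 2].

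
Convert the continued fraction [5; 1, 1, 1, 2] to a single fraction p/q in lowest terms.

45/8

Using pₖ = aₖpₖ₋₁ + pₖ₋₂ and qₖ = aₖqₖ₋₁ + qₖ₋₂:
  k=0: a=5, p=5, q=1
  k=1: a=1, p=6, q=1
  k=2: a=1, p=11, q=2
  k=3: a=1, p=17, q=3
  k=4: a=2, p=45, q=8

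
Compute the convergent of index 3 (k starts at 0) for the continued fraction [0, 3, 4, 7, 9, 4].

Using pₖ = aₖpₖ₋₁ + pₖ₋₂, qₖ = aₖqₖ₋₁ + qₖ₋₂ (with p₋₁=1, p₋₂=0, q₋₁=0, q₋₂=1):
  k=0: a=0, p=0, q=1
  k=1: a=3, p=1, q=3
  k=2: a=4, p=4, q=13
  k=3: a=7, p=29, q=94

29/94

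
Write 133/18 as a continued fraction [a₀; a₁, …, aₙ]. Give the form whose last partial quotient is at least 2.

[7; 2, 1, 1, 3]

133 = 7×18 + 7
18 = 2×7 + 4
7 = 1×4 + 3
4 = 1×3 + 1
3 = 3×1 + 0  (stop)
So 133/18 = [7; 2, 1, 1, 3].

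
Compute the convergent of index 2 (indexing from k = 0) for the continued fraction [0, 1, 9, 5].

9/10

Using pₖ = aₖpₖ₋₁ + pₖ₋₂, qₖ = aₖqₖ₋₁ + qₖ₋₂ (with p₋₁=1, p₋₂=0, q₋₁=0, q₋₂=1):
  k=0: a=0, p=0, q=1
  k=1: a=1, p=1, q=1
  k=2: a=9, p=9, q=10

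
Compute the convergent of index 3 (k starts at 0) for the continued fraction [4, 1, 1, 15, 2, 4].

140/31

Using pₖ = aₖpₖ₋₁ + pₖ₋₂, qₖ = aₖqₖ₋₁ + qₖ₋₂ (with p₋₁=1, p₋₂=0, q₋₁=0, q₋₂=1):
  k=0: a=4, p=4, q=1
  k=1: a=1, p=5, q=1
  k=2: a=1, p=9, q=2
  k=3: a=15, p=140, q=31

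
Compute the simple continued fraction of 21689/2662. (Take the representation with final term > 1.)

21689 = 8×2662 + 393
2662 = 6×393 + 304
393 = 1×304 + 89
304 = 3×89 + 37
89 = 2×37 + 15
37 = 2×15 + 7
15 = 2×7 + 1
7 = 7×1 + 0  (stop)
So 21689/2662 = [8; 6, 1, 3, 2, 2, 2, 7].

[8; 6, 1, 3, 2, 2, 2, 7]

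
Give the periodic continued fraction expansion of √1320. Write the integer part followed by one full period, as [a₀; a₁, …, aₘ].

a₀ = ⌊√1320⌋ = 36.
With m₀=0, d₀=1 and mₖ₊₁ = dₖaₖ − mₖ, dₖ₊₁ = (n − mₖ₊₁²)/dₖ, aₖ₊₁ = ⌊(a₀+mₖ₊₁)/dₖ₊₁⌋:
  k=1: m=36, d=24, a=3
  k=2: m=36, d=1, a=72
d=1 and a=2a₀=72 at k=2, so the next step gives (m, d) = (36, 24) again — its k=1 value — and the period has length 2.

[36; 3, 72]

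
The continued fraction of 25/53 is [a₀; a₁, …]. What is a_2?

25 = 0·53 + 25   →  a_0 = 0
53 = 2·25 + 3   →  a_1 = 2
25 = 8·3 + 1   →  a_2 = 8

8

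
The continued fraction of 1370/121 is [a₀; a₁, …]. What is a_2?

1370 = 11·121 + 39   →  a_0 = 11
121 = 3·39 + 4   →  a_1 = 3
39 = 9·4 + 3   →  a_2 = 9

9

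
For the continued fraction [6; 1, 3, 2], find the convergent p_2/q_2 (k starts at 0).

27/4

Using pₖ = aₖpₖ₋₁ + pₖ₋₂, qₖ = aₖqₖ₋₁ + qₖ₋₂ (with p₋₁=1, p₋₂=0, q₋₁=0, q₋₂=1):
  k=0: a=6, p=6, q=1
  k=1: a=1, p=7, q=1
  k=2: a=3, p=27, q=4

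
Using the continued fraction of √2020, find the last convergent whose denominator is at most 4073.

√2020 = [44; 1, 16, 1, 88, …] (period length 4).
Convergents:
  p_0/q_0 = 44/1
  p_1/q_1 = 45/1
  p_2/q_2 = 764/17
  p_3/q_3 = 809/18
  p_4/q_4 = 71956/1601
  p_5/q_5 = 72765/1619
  p_6/q_6 = 1236196/27505
q_5 = 1619 ≤ 4073 < 27505 = q_6, so the answer is 72765/1619.

72765/1619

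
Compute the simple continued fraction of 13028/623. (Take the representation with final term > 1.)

13028 = 20*623 + 568
623 = 1*568 + 55
568 = 10*55 + 18
55 = 3*18 + 1
18 = 18*1 + 0  (stop)
So 13028/623 = [20; 1, 10, 3, 18].

[20; 1, 10, 3, 18]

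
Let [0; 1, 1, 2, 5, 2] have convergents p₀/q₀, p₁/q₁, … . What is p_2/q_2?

1/2

Using pₖ = aₖpₖ₋₁ + pₖ₋₂, qₖ = aₖqₖ₋₁ + qₖ₋₂ (with p₋₁=1, p₋₂=0, q₋₁=0, q₋₂=1):
  k=0: a=0, p=0, q=1
  k=1: a=1, p=1, q=1
  k=2: a=1, p=1, q=2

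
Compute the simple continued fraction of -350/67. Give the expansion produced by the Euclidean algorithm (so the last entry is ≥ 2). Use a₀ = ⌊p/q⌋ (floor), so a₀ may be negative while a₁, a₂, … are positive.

-350 = -6*67 + 52
67 = 1*52 + 15
52 = 3*15 + 7
15 = 2*7 + 1
7 = 7*1 + 0  (stop)
So -350/67 = [-6; 1, 3, 2, 7].

[-6; 1, 3, 2, 7]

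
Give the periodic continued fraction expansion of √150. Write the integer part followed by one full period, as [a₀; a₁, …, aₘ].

a₀ = ⌊√150⌋ = 12.
With m₀=0, d₀=1 and mₖ₊₁ = dₖaₖ − mₖ, dₖ₊₁ = (n − mₖ₊₁²)/dₖ, aₖ₊₁ = ⌊(a₀+mₖ₊₁)/dₖ₊₁⌋:
  k=1: m=12, d=6, a=4
  k=2: m=12, d=1, a=24
d=1 and a=2a₀=24 at k=2, so the next step gives (m, d) = (12, 6) again — its k=1 value — and the period has length 2.

[12; 4, 24]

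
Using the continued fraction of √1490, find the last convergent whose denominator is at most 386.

√1490 = [38; 1, 1, 1, 1, 76, …] (period length 5).
Convergents:
  p_0/q_0 = 38/1
  p_1/q_1 = 39/1
  p_2/q_2 = 77/2
  p_3/q_3 = 116/3
  p_4/q_4 = 193/5
  p_5/q_5 = 14784/383
  p_6/q_6 = 14977/388
q_5 = 383 ≤ 386 < 388 = q_6, so the answer is 14784/383.

14784/383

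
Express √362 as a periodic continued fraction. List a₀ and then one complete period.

[19; 38]

a₀ = ⌊√362⌋ = 19.
With m₀=0, d₀=1 and mₖ₊₁ = dₖaₖ − mₖ, dₖ₊₁ = (n − mₖ₊₁²)/dₖ, aₖ₊₁ = ⌊(a₀+mₖ₊₁)/dₖ₊₁⌋:
  k=1: m=19, d=1, a=38
d=1 and a=2a₀=38 at k=1, so the next step gives (m, d) = (19, 1) again — its k=1 value — and the period has length 1.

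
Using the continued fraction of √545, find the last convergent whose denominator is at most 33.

677/29

√545 = [23; 2, 1, 8, 1, 2, 46, …] (period length 6).
Convergents:
  p_0/q_0 = 23/1
  p_1/q_1 = 47/2
  p_2/q_2 = 70/3
  p_3/q_3 = 607/26
  p_4/q_4 = 677/29
  p_5/q_5 = 1961/84
q_4 = 29 ≤ 33 < 84 = q_5, so the answer is 677/29.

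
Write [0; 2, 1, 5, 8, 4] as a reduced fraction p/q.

Using pₖ = aₖpₖ₋₁ + pₖ₋₂ and qₖ = aₖqₖ₋₁ + qₖ₋₂:
  k=0: a=0, p=0, q=1
  k=1: a=2, p=1, q=2
  k=2: a=1, p=1, q=3
  k=3: a=5, p=6, q=17
  k=4: a=8, p=49, q=139
  k=5: a=4, p=202, q=573

202/573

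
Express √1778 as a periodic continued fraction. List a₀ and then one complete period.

[42; 6, 84]

a₀ = ⌊√1778⌋ = 42.
With m₀=0, d₀=1 and mₖ₊₁ = dₖaₖ − mₖ, dₖ₊₁ = (n − mₖ₊₁²)/dₖ, aₖ₊₁ = ⌊(a₀+mₖ₊₁)/dₖ₊₁⌋:
  k=1: m=42, d=14, a=6
  k=2: m=42, d=1, a=84
d=1 and a=2a₀=84 at k=2, so the next step gives (m, d) = (42, 14) again — its k=1 value — and the period has length 2.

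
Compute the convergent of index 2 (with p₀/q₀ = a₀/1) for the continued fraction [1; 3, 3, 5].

13/10

Using pₖ = aₖpₖ₋₁ + pₖ₋₂, qₖ = aₖqₖ₋₁ + qₖ₋₂ (with p₋₁=1, p₋₂=0, q₋₁=0, q₋₂=1):
  k=0: a=1, p=1, q=1
  k=1: a=3, p=4, q=3
  k=2: a=3, p=13, q=10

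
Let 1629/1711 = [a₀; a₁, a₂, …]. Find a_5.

2

1629 = 0·1711 + 1629   →  a_0 = 0
1711 = 1·1629 + 82   →  a_1 = 1
1629 = 19·82 + 71   →  a_2 = 19
82 = 1·71 + 11   →  a_3 = 1
71 = 6·11 + 5   →  a_4 = 6
11 = 2·5 + 1   →  a_5 = 2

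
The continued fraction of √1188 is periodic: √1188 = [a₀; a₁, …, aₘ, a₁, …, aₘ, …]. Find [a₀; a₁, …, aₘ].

[34; 2, 7, 6, 7, 2, 68]

a₀ = ⌊√1188⌋ = 34.
With m₀=0, d₀=1 and mₖ₊₁ = dₖaₖ − mₖ, dₖ₊₁ = (n − mₖ₊₁²)/dₖ, aₖ₊₁ = ⌊(a₀+mₖ₊₁)/dₖ₊₁⌋:
  k=1: m=34, d=32, a=2
  k=2: m=30, d=9, a=7
  k=3: m=33, d=11, a=6
  k=4: m=33, d=9, a=7
  k=5: m=30, d=32, a=2
  k=6: m=34, d=1, a=68
d=1 and a=2a₀=68 at k=6, so the next step gives (m, d) = (34, 32) again — its k=1 value — and the period has length 6.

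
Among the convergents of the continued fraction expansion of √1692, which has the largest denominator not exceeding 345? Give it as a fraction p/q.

4607/112

√1692 = [41; 7, 2, 7, 82, …] (period length 4).
Convergents:
  p_0/q_0 = 41/1
  p_1/q_1 = 288/7
  p_2/q_2 = 617/15
  p_3/q_3 = 4607/112
  p_4/q_4 = 378391/9199
q_3 = 112 ≤ 345 < 9199 = q_4, so the answer is 4607/112.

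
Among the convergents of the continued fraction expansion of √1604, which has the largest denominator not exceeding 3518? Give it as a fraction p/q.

√1604 = [40; 20, 80, …] (period length 2).
Convergents:
  p_0/q_0 = 40/1
  p_1/q_1 = 801/20
  p_2/q_2 = 64120/1601
  p_3/q_3 = 1283201/32040
q_2 = 1601 ≤ 3518 < 32040 = q_3, so the answer is 64120/1601.

64120/1601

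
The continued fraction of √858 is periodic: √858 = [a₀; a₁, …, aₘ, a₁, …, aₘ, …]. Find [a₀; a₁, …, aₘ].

a₀ = ⌊√858⌋ = 29.
With m₀=0, d₀=1 and mₖ₊₁ = dₖaₖ − mₖ, dₖ₊₁ = (n − mₖ₊₁²)/dₖ, aₖ₊₁ = ⌊(a₀+mₖ₊₁)/dₖ₊₁⌋:
  k=1: m=29, d=17, a=3
  k=2: m=22, d=22, a=2
  k=3: m=22, d=17, a=3
  k=4: m=29, d=1, a=58
d=1 and a=2a₀=58 at k=4, so the next step gives (m, d) = (29, 17) again — its k=1 value — and the period has length 4.

[29; 3, 2, 3, 58]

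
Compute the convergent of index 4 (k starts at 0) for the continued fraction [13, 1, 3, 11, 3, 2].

Using pₖ = aₖpₖ₋₁ + pₖ₋₂, qₖ = aₖqₖ₋₁ + qₖ₋₂ (with p₋₁=1, p₋₂=0, q₋₁=0, q₋₂=1):
  k=0: a=13, p=13, q=1
  k=1: a=1, p=14, q=1
  k=2: a=3, p=55, q=4
  k=3: a=11, p=619, q=45
  k=4: a=3, p=1912, q=139

1912/139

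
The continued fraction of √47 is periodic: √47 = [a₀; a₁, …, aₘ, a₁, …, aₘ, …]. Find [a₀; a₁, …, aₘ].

[6; 1, 5, 1, 12]

a₀ = ⌊√47⌋ = 6.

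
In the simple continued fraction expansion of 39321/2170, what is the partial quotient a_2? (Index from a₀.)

39321 = 18·2170 + 261   →  a_0 = 18
2170 = 8·261 + 82   →  a_1 = 8
261 = 3·82 + 15   →  a_2 = 3

3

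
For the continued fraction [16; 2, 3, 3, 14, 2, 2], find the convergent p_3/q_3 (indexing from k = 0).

Using pₖ = aₖpₖ₋₁ + pₖ₋₂, qₖ = aₖqₖ₋₁ + qₖ₋₂ (with p₋₁=1, p₋₂=0, q₋₁=0, q₋₂=1):
  k=0: a=16, p=16, q=1
  k=1: a=2, p=33, q=2
  k=2: a=3, p=115, q=7
  k=3: a=3, p=378, q=23

378/23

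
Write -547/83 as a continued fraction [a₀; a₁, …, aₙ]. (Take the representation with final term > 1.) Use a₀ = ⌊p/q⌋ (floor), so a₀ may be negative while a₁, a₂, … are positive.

-547 = -7·83 + 34
83 = 2·34 + 15
34 = 2·15 + 4
15 = 3·4 + 3
4 = 1·3 + 1
3 = 3·1 + 0  (stop)
So -547/83 = [-7; 2, 2, 3, 1, 3].

[-7; 2, 2, 3, 1, 3]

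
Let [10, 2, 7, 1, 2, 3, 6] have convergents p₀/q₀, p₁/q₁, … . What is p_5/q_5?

Using pₖ = aₖpₖ₋₁ + pₖ₋₂, qₖ = aₖqₖ₋₁ + qₖ₋₂ (with p₋₁=1, p₋₂=0, q₋₁=0, q₋₂=1):
  k=0: a=10, p=10, q=1
  k=1: a=2, p=21, q=2
  k=2: a=7, p=157, q=15
  k=3: a=1, p=178, q=17
  k=4: a=2, p=513, q=49
  k=5: a=3, p=1717, q=164

1717/164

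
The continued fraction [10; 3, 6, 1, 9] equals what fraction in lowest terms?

Using pₖ = aₖpₖ₋₁ + pₖ₋₂ and qₖ = aₖqₖ₋₁ + qₖ₋₂:
  k=0: a=10, p=10, q=1
  k=1: a=3, p=31, q=3
  k=2: a=6, p=196, q=19
  k=3: a=1, p=227, q=22
  k=4: a=9, p=2239, q=217

2239/217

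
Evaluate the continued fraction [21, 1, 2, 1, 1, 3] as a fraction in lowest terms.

543/25

Fold from the inside: start with 3/1.
  1 + 1/3 = 4/3
  1 + 3/4 = 7/4
  2 + 4/7 = 18/7
  1 + 7/18 = 25/18
  21 + 18/25 = 543/25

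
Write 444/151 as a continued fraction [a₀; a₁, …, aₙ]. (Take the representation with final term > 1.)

[2; 1, 15, 1, 3, 2]

444 = 2×151 + 142
151 = 1×142 + 9
142 = 15×9 + 7
9 = 1×7 + 2
7 = 3×2 + 1
2 = 2×1 + 0  (stop)
So 444/151 = [2; 1, 15, 1, 3, 2].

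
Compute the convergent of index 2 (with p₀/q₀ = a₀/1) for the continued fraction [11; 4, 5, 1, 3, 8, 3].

Using pₖ = aₖpₖ₋₁ + pₖ₋₂, qₖ = aₖqₖ₋₁ + qₖ₋₂ (with p₋₁=1, p₋₂=0, q₋₁=0, q₋₂=1):
  k=0: a=11, p=11, q=1
  k=1: a=4, p=45, q=4
  k=2: a=5, p=236, q=21

236/21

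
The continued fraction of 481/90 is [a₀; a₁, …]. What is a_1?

481 = 5·90 + 31   →  a_0 = 5
90 = 2·31 + 28   →  a_1 = 2

2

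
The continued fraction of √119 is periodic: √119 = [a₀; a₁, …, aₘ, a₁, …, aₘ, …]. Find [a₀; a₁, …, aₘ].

[10; 1, 9, 1, 20]

a₀ = ⌊√119⌋ = 10.
With m₀=0, d₀=1 and mₖ₊₁ = dₖaₖ − mₖ, dₖ₊₁ = (n − mₖ₊₁²)/dₖ, aₖ₊₁ = ⌊(a₀+mₖ₊₁)/dₖ₊₁⌋:
  k=1: m=10, d=19, a=1
  k=2: m=9, d=2, a=9
  k=3: m=9, d=19, a=1
  k=4: m=10, d=1, a=20
d=1 and a=2a₀=20 at k=4, so the next step gives (m, d) = (10, 19) again — its k=1 value — and the period has length 4.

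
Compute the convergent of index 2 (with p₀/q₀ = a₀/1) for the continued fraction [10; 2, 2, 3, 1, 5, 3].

Using pₖ = aₖpₖ₋₁ + pₖ₋₂, qₖ = aₖqₖ₋₁ + qₖ₋₂ (with p₋₁=1, p₋₂=0, q₋₁=0, q₋₂=1):
  k=0: a=10, p=10, q=1
  k=1: a=2, p=21, q=2
  k=2: a=2, p=52, q=5

52/5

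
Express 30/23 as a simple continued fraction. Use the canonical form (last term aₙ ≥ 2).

[1; 3, 3, 2]

30 = 1·23 + 7
23 = 3·7 + 2
7 = 3·2 + 1
2 = 2·1 + 0  (stop)
So 30/23 = [1; 3, 3, 2].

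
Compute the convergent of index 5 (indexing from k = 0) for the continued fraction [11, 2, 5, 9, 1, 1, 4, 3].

2440/213

Using pₖ = aₖpₖ₋₁ + pₖ₋₂, qₖ = aₖqₖ₋₁ + qₖ₋₂ (with p₋₁=1, p₋₂=0, q₋₁=0, q₋₂=1):
  k=0: a=11, p=11, q=1
  k=1: a=2, p=23, q=2
  k=2: a=5, p=126, q=11
  k=3: a=9, p=1157, q=101
  k=4: a=1, p=1283, q=112
  k=5: a=1, p=2440, q=213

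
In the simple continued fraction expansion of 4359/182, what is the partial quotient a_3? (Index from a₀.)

4359 = 23·182 + 173   →  a_0 = 23
182 = 1·173 + 9   →  a_1 = 1
173 = 19·9 + 2   →  a_2 = 19
9 = 4·2 + 1   →  a_3 = 4

4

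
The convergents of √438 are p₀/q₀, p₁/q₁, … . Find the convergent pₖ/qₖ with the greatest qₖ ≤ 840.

12285/587

√438 = [20; 1, 12, 1, 40, …] (period length 4).
Convergents:
  p_0/q_0 = 20/1
  p_1/q_1 = 21/1
  p_2/q_2 = 272/13
  p_3/q_3 = 293/14
  p_4/q_4 = 11992/573
  p_5/q_5 = 12285/587
  p_6/q_6 = 159412/7617
q_5 = 587 ≤ 840 < 7617 = q_6, so the answer is 12285/587.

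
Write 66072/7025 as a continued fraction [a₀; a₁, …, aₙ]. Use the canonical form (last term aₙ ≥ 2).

66072 = 9×7025 + 2847
7025 = 2×2847 + 1331
2847 = 2×1331 + 185
1331 = 7×185 + 36
185 = 5×36 + 5
36 = 7×5 + 1
5 = 5×1 + 0  (stop)
So 66072/7025 = [9; 2, 2, 7, 5, 7, 5].

[9; 2, 2, 7, 5, 7, 5]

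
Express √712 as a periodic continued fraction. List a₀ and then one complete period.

[26; 1, 2, 6, 2, 1, 52]

a₀ = ⌊√712⌋ = 26.
With m₀=0, d₀=1 and mₖ₊₁ = dₖaₖ − mₖ, dₖ₊₁ = (n − mₖ₊₁²)/dₖ, aₖ₊₁ = ⌊(a₀+mₖ₊₁)/dₖ₊₁⌋:
  k=1: m=26, d=36, a=1
  k=2: m=10, d=17, a=2
  k=3: m=24, d=8, a=6
  k=4: m=24, d=17, a=2
  k=5: m=10, d=36, a=1
  k=6: m=26, d=1, a=52
d=1 and a=2a₀=52 at k=6, so the next step gives (m, d) = (26, 36) again — its k=1 value — and the period has length 6.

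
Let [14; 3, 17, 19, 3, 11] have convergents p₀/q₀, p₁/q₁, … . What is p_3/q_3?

Using pₖ = aₖpₖ₋₁ + pₖ₋₂, qₖ = aₖqₖ₋₁ + qₖ₋₂ (with p₋₁=1, p₋₂=0, q₋₁=0, q₋₂=1):
  k=0: a=14, p=14, q=1
  k=1: a=3, p=43, q=3
  k=2: a=17, p=745, q=52
  k=3: a=19, p=14198, q=991

14198/991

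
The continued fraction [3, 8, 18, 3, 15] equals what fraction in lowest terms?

21213/6790

Fold from the inside: start with 15/1.
  3 + 1/15 = 46/15
  18 + 15/46 = 843/46
  8 + 46/843 = 6790/843
  3 + 843/6790 = 21213/6790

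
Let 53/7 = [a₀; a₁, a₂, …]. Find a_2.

1

53 = 7·7 + 4   →  a_0 = 7
7 = 1·4 + 3   →  a_1 = 1
4 = 1·3 + 1   →  a_2 = 1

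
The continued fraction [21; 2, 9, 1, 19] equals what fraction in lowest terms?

8977/418

Fold from the inside: start with 19/1.
  1 + 1/19 = 20/19
  9 + 19/20 = 199/20
  2 + 20/199 = 418/199
  21 + 199/418 = 8977/418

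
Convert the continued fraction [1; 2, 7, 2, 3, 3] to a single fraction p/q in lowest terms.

Fold from the inside: start with 3/1.
  3 + 1/3 = 10/3
  2 + 3/10 = 23/10
  7 + 10/23 = 171/23
  2 + 23/171 = 365/171
  1 + 171/365 = 536/365

536/365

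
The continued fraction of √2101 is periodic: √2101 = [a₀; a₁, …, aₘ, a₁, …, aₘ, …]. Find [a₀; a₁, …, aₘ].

a₀ = ⌊√2101⌋ = 45.
With m₀=0, d₀=1 and mₖ₊₁ = dₖaₖ − mₖ, dₖ₊₁ = (n − mₖ₊₁²)/dₖ, aₖ₊₁ = ⌊(a₀+mₖ₊₁)/dₖ₊₁⌋:
  k=1: m=45, d=76, a=1
  k=2: m=31, d=15, a=5
  k=3: m=44, d=11, a=8
  k=4: m=44, d=15, a=5
  k=5: m=31, d=76, a=1
  k=6: m=45, d=1, a=90
d=1 and a=2a₀=90 at k=6, so the next step gives (m, d) = (45, 76) again — its k=1 value — and the period has length 6.

[45; 1, 5, 8, 5, 1, 90]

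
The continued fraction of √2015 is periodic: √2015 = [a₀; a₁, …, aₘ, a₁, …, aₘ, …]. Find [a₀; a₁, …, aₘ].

[44; 1, 7, 1, 88]

a₀ = ⌊√2015⌋ = 44.
With m₀=0, d₀=1 and mₖ₊₁ = dₖaₖ − mₖ, dₖ₊₁ = (n − mₖ₊₁²)/dₖ, aₖ₊₁ = ⌊(a₀+mₖ₊₁)/dₖ₊₁⌋:
  k=1: m=44, d=79, a=1
  k=2: m=35, d=10, a=7
  k=3: m=35, d=79, a=1
  k=4: m=44, d=1, a=88
d=1 and a=2a₀=88 at k=4, so the next step gives (m, d) = (44, 79) again — its k=1 value — and the period has length 4.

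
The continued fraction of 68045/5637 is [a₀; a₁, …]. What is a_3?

2

68045 = 12·5637 + 401   →  a_0 = 12
5637 = 14·401 + 23   →  a_1 = 14
401 = 17·23 + 10   →  a_2 = 17
23 = 2·10 + 3   →  a_3 = 2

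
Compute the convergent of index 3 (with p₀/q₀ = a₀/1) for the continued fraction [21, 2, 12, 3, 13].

Using pₖ = aₖpₖ₋₁ + pₖ₋₂, qₖ = aₖqₖ₋₁ + qₖ₋₂ (with p₋₁=1, p₋₂=0, q₋₁=0, q₋₂=1):
  k=0: a=21, p=21, q=1
  k=1: a=2, p=43, q=2
  k=2: a=12, p=537, q=25
  k=3: a=3, p=1654, q=77

1654/77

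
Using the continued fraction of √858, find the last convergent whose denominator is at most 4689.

123640/4221

√858 = [29; 3, 2, 3, 58, …] (period length 4).
Convergents:
  p_0/q_0 = 29/1
  p_1/q_1 = 88/3
  p_2/q_2 = 205/7
  p_3/q_3 = 703/24
  p_4/q_4 = 40979/1399
  p_5/q_5 = 123640/4221
  p_6/q_6 = 288259/9841
q_5 = 4221 ≤ 4689 < 9841 = q_6, so the answer is 123640/4221.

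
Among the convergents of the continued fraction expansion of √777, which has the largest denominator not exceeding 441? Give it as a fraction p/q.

√777 = [27; 1, 6, 1, 54, …] (period length 4).
Convergents:
  p_0/q_0 = 27/1
  p_1/q_1 = 28/1
  p_2/q_2 = 195/7
  p_3/q_3 = 223/8
  p_4/q_4 = 12237/439
  p_5/q_5 = 12460/447
q_4 = 439 ≤ 441 < 447 = q_5, so the answer is 12237/439.

12237/439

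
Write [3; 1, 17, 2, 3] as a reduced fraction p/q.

Using pₖ = aₖpₖ₋₁ + pₖ₋₂ and qₖ = aₖqₖ₋₁ + qₖ₋₂:
  k=0: a=3, p=3, q=1
  k=1: a=1, p=4, q=1
  k=2: a=17, p=71, q=18
  k=3: a=2, p=146, q=37
  k=4: a=3, p=509, q=129

509/129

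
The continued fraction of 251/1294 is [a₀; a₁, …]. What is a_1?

5

251 = 0·1294 + 251   →  a_0 = 0
1294 = 5·251 + 39   →  a_1 = 5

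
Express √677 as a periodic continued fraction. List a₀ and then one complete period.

[26; 52]

a₀ = ⌊√677⌋ = 26.
With m₀=0, d₀=1 and mₖ₊₁ = dₖaₖ − mₖ, dₖ₊₁ = (n − mₖ₊₁²)/dₖ, aₖ₊₁ = ⌊(a₀+mₖ₊₁)/dₖ₊₁⌋:
  k=1: m=26, d=1, a=52
d=1 and a=2a₀=52 at k=1, so the next step gives (m, d) = (26, 1) again — its k=1 value — and the period has length 1.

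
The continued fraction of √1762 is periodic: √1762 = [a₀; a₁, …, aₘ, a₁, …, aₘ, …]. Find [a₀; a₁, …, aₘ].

[41; 1, 40, 1, 82]

a₀ = ⌊√1762⌋ = 41.
With m₀=0, d₀=1 and mₖ₊₁ = dₖaₖ − mₖ, dₖ₊₁ = (n − mₖ₊₁²)/dₖ, aₖ₊₁ = ⌊(a₀+mₖ₊₁)/dₖ₊₁⌋:
  k=1: m=41, d=81, a=1
  k=2: m=40, d=2, a=40
  k=3: m=40, d=81, a=1
  k=4: m=41, d=1, a=82
d=1 and a=2a₀=82 at k=4, so the next step gives (m, d) = (41, 81) again — its k=1 value — and the period has length 4.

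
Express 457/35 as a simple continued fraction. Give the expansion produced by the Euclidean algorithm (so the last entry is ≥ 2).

[13; 17, 2]

457 = 13*35 + 2
35 = 17*2 + 1
2 = 2*1 + 0  (stop)
So 457/35 = [13; 17, 2].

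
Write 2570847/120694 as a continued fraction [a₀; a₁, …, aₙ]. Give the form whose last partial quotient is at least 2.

[21; 3, 3, 18, 3, 14, 15]

2570847 = 21·120694 + 36273
120694 = 3·36273 + 11875
36273 = 3·11875 + 648
11875 = 18·648 + 211
648 = 3·211 + 15
211 = 14·15 + 1
15 = 15·1 + 0  (stop)
So 2570847/120694 = [21; 3, 3, 18, 3, 14, 15].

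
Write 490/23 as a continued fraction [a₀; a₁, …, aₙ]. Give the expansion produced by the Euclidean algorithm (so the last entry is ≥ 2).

[21; 3, 3, 2]

490 = 21×23 + 7
23 = 3×7 + 2
7 = 3×2 + 1
2 = 2×1 + 0  (stop)
So 490/23 = [21; 3, 3, 2].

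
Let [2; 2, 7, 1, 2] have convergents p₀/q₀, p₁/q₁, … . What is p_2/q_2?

37/15

Using pₖ = aₖpₖ₋₁ + pₖ₋₂, qₖ = aₖqₖ₋₁ + qₖ₋₂ (with p₋₁=1, p₋₂=0, q₋₁=0, q₋₂=1):
  k=0: a=2, p=2, q=1
  k=1: a=2, p=5, q=2
  k=2: a=7, p=37, q=15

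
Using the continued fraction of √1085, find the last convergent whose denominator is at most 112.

1087/33

√1085 = [32; 1, 15, 2, 15, 1, 64, …] (period length 6).
Convergents:
  p_0/q_0 = 32/1
  p_1/q_1 = 33/1
  p_2/q_2 = 527/16
  p_3/q_3 = 1087/33
  p_4/q_4 = 16832/511
q_3 = 33 ≤ 112 < 511 = q_4, so the answer is 1087/33.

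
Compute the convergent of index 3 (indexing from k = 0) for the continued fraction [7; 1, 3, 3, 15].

101/13

Using pₖ = aₖpₖ₋₁ + pₖ₋₂, qₖ = aₖqₖ₋₁ + qₖ₋₂ (with p₋₁=1, p₋₂=0, q₋₁=0, q₋₂=1):
  k=0: a=7, p=7, q=1
  k=1: a=1, p=8, q=1
  k=2: a=3, p=31, q=4
  k=3: a=3, p=101, q=13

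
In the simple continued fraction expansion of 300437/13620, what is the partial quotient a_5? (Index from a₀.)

300437 = 22·13620 + 797   →  a_0 = 22
13620 = 17·797 + 71   →  a_1 = 17
797 = 11·71 + 16   →  a_2 = 11
71 = 4·16 + 7   →  a_3 = 4
16 = 2·7 + 2   →  a_4 = 2
7 = 3·2 + 1   →  a_5 = 3

3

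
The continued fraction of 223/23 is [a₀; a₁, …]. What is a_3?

223 = 9·23 + 16   →  a_0 = 9
23 = 1·16 + 7   →  a_1 = 1
16 = 2·7 + 2   →  a_2 = 2
7 = 3·2 + 1   →  a_3 = 3

3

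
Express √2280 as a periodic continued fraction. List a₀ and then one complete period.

a₀ = ⌊√2280⌋ = 47.
With m₀=0, d₀=1 and mₖ₊₁ = dₖaₖ − mₖ, dₖ₊₁ = (n − mₖ₊₁²)/dₖ, aₖ₊₁ = ⌊(a₀+mₖ₊₁)/dₖ₊₁⌋:
  k=1: m=47, d=71, a=1
  k=2: m=24, d=24, a=2
  k=3: m=24, d=71, a=1
  k=4: m=47, d=1, a=94
d=1 and a=2a₀=94 at k=4, so the next step gives (m, d) = (47, 71) again — its k=1 value — and the period has length 4.

[47; 1, 2, 1, 94]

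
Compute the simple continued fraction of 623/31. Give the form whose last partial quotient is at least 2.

[20; 10, 3]

623 = 20×31 + 3
31 = 10×3 + 1
3 = 3×1 + 0  (stop)
So 623/31 = [20; 10, 3].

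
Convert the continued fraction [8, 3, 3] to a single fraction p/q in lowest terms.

83/10

Using pₖ = aₖpₖ₋₁ + pₖ₋₂ and qₖ = aₖqₖ₋₁ + qₖ₋₂:
  k=0: a=8, p=8, q=1
  k=1: a=3, p=25, q=3
  k=2: a=3, p=83, q=10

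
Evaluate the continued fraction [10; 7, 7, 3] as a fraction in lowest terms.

1592/157

Using pₖ = aₖpₖ₋₁ + pₖ₋₂ and qₖ = aₖqₖ₋₁ + qₖ₋₂:
  k=0: a=10, p=10, q=1
  k=1: a=7, p=71, q=7
  k=2: a=7, p=507, q=50
  k=3: a=3, p=1592, q=157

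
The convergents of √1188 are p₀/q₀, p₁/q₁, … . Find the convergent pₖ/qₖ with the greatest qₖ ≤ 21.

√1188 = [34; 2, 7, 6, 7, 2, 68, …] (period length 6).
Convergents:
  p_0/q_0 = 34/1
  p_1/q_1 = 69/2
  p_2/q_2 = 517/15
  p_3/q_3 = 3171/92
q_2 = 15 ≤ 21 < 92 = q_3, so the answer is 517/15.

517/15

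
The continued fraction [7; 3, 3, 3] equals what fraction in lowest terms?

241/33

Fold from the inside: start with 3/1.
  3 + 1/3 = 10/3
  3 + 3/10 = 33/10
  7 + 10/33 = 241/33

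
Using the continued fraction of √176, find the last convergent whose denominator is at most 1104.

5227/394

√176 = [13; 3, 1, 3, 26, …] (period length 4).
Convergents:
  p_0/q_0 = 13/1
  p_1/q_1 = 40/3
  p_2/q_2 = 53/4
  p_3/q_3 = 199/15
  p_4/q_4 = 5227/394
  p_5/q_5 = 15880/1197
q_4 = 394 ≤ 1104 < 1197 = q_5, so the answer is 5227/394.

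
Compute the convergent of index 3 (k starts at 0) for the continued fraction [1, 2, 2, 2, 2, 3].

Using pₖ = aₖpₖ₋₁ + pₖ₋₂, qₖ = aₖqₖ₋₁ + qₖ₋₂ (with p₋₁=1, p₋₂=0, q₋₁=0, q₋₂=1):
  k=0: a=1, p=1, q=1
  k=1: a=2, p=3, q=2
  k=2: a=2, p=7, q=5
  k=3: a=2, p=17, q=12

17/12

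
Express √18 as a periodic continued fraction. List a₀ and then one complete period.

a₀ = ⌊√18⌋ = 4.
With m₀=0, d₀=1 and mₖ₊₁ = dₖaₖ − mₖ, dₖ₊₁ = (n − mₖ₊₁²)/dₖ, aₖ₊₁ = ⌊(a₀+mₖ₊₁)/dₖ₊₁⌋:
  k=1: m=4, d=2, a=4
  k=2: m=4, d=1, a=8
d=1 and a=2a₀=8 at k=2, so the next step gives (m, d) = (4, 2) again — its k=1 value — and the period has length 2.

[4; 4, 8]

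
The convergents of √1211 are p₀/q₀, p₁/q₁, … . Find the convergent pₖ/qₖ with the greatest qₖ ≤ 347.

√1211 = [34; 1, 3, 1, 68, …] (period length 4).
Convergents:
  p_0/q_0 = 34/1
  p_1/q_1 = 35/1
  p_2/q_2 = 139/4
  p_3/q_3 = 174/5
  p_4/q_4 = 11971/344
  p_5/q_5 = 12145/349
q_4 = 344 ≤ 347 < 349 = q_5, so the answer is 11971/344.

11971/344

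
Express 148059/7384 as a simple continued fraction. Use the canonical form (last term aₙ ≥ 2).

[20; 19, 2, 14, 13]

148059 = 20×7384 + 379
7384 = 19×379 + 183
379 = 2×183 + 13
183 = 14×13 + 1
13 = 13×1 + 0  (stop)
So 148059/7384 = [20; 19, 2, 14, 13].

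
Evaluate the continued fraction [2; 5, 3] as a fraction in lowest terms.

35/16

Fold from the inside: start with 3/1.
  5 + 1/3 = 16/3
  2 + 3/16 = 35/16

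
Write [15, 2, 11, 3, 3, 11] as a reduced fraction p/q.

Fold from the inside: start with 11/1.
  3 + 1/11 = 34/11
  3 + 11/34 = 113/34
  11 + 34/113 = 1277/113
  2 + 113/1277 = 2667/1277
  15 + 1277/2667 = 41282/2667

41282/2667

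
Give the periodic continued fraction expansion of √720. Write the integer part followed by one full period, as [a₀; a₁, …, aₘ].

[26; 1, 4, 1, 52]

a₀ = ⌊√720⌋ = 26.
With m₀=0, d₀=1 and mₖ₊₁ = dₖaₖ − mₖ, dₖ₊₁ = (n − mₖ₊₁²)/dₖ, aₖ₊₁ = ⌊(a₀+mₖ₊₁)/dₖ₊₁⌋:
  k=1: m=26, d=44, a=1
  k=2: m=18, d=9, a=4
  k=3: m=18, d=44, a=1
  k=4: m=26, d=1, a=52
d=1 and a=2a₀=52 at k=4, so the next step gives (m, d) = (26, 44) again — its k=1 value — and the period has length 4.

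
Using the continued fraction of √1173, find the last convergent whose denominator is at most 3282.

√1173 = [34; 4, 68, …] (period length 2).
Convergents:
  p_0/q_0 = 34/1
  p_1/q_1 = 137/4
  p_2/q_2 = 9350/273
  p_3/q_3 = 37537/1096
  p_4/q_4 = 2561866/74801
q_3 = 1096 ≤ 3282 < 74801 = q_4, so the answer is 37537/1096.

37537/1096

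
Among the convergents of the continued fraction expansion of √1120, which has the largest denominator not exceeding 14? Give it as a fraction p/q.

435/13

√1120 = [33; 2, 6, 1, 15, 1, 6, 2, 66, …] (period length 8).
Convergents:
  p_0/q_0 = 33/1
  p_1/q_1 = 67/2
  p_2/q_2 = 435/13
  p_3/q_3 = 502/15
q_2 = 13 ≤ 14 < 15 = q_3, so the answer is 435/13.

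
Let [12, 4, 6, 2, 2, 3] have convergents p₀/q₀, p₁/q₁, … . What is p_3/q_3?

661/54

Using pₖ = aₖpₖ₋₁ + pₖ₋₂, qₖ = aₖqₖ₋₁ + qₖ₋₂ (with p₋₁=1, p₋₂=0, q₋₁=0, q₋₂=1):
  k=0: a=12, p=12, q=1
  k=1: a=4, p=49, q=4
  k=2: a=6, p=306, q=25
  k=3: a=2, p=661, q=54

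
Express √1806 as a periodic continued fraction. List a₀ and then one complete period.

a₀ = ⌊√1806⌋ = 42.

[42; 2, 84]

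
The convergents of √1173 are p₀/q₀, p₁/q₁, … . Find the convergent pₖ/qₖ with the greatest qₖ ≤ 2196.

37537/1096

√1173 = [34; 4, 68, …] (period length 2).
Convergents:
  p_0/q_0 = 34/1
  p_1/q_1 = 137/4
  p_2/q_2 = 9350/273
  p_3/q_3 = 37537/1096
  p_4/q_4 = 2561866/74801
q_3 = 1096 ≤ 2196 < 74801 = q_4, so the answer is 37537/1096.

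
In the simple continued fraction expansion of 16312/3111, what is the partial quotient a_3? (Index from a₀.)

8

16312 = 5·3111 + 757   →  a_0 = 5
3111 = 4·757 + 83   →  a_1 = 4
757 = 9·83 + 10   →  a_2 = 9
83 = 8·10 + 3   →  a_3 = 8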